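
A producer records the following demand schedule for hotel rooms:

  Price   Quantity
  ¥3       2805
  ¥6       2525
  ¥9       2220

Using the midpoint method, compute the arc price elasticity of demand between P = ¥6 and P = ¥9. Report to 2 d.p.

-0.32

At P = 6, Q = 2525; at P = 9, Q = 2220.
ΔQ = -305, ΔP = 3. Midpoints: P̄ = 7.50, Q̄ = 2372.5.
ε = (ΔQ/ΔP)(P̄/Q̄) = (-305/3)(7.50/2372.5).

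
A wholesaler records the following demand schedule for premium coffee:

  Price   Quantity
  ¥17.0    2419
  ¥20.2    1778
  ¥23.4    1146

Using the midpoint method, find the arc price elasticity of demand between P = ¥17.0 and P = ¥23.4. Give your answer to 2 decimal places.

At P = 17.0, Q = 2419; at P = 23.4, Q = 1146.
ΔQ = -1273, ΔP = 6.4. Midpoints: P̄ = 20.20, Q̄ = 1782.5.
ε = (ΔQ/ΔP)(P̄/Q̄) = (-1273/6.4)(20.20/1782.5).

-2.25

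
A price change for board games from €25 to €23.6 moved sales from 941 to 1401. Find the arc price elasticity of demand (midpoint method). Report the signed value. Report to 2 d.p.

ΔQ = 1401 − 941 = 460; ΔP = 23.6 − 25 = -1.4.
Midpoints: P̄ = 24.30, Q̄ = 1171.0.
ε = (ΔQ/ΔP)(P̄/Q̄) = (460/-1.4)(24.30/1171.0).

-6.82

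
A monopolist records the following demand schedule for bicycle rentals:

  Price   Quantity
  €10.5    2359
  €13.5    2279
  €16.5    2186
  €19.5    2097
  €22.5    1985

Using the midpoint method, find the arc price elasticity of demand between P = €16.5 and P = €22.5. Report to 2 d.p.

-0.31

At P = 16.5, Q = 2186; at P = 22.5, Q = 1985.
ΔQ = -201, ΔP = 6.0. Midpoints: P̄ = 19.50, Q̄ = 2085.5.
ε = (ΔQ/ΔP)(P̄/Q̄) = (-201/6.0)(19.50/2085.5).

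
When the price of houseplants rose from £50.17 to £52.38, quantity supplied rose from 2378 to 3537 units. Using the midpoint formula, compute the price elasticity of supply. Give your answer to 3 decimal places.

ΔQ = 3537 − 2378 = 1159; ΔP = 52.38 − 50.17 = 2.21.
Midpoints: P̄ = 51.28, Q̄ = 2957.5.
ε_s = (ΔQ/ΔP)(P̄/Q̄) = (1159/2.21)(51.28/2957.5).

9.092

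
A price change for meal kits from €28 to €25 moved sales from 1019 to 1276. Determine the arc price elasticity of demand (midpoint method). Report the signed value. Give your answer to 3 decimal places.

ΔQ = 1276 − 1019 = 257; ΔP = 25 − 28 = -3.
Midpoints: P̄ = 26.50, Q̄ = 1147.5.
ε = (ΔQ/ΔP)(P̄/Q̄) = (257/-3)(26.50/1147.5).

-1.978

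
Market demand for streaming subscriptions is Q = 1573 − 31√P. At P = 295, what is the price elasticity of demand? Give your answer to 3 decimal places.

-0.256

At P = 295, Q = 1040.558.
dQ/dP = −31/(2√P) = -0.902.
ε = (dQ/dP)(P/Q) = (-0.902)(295/1040.558).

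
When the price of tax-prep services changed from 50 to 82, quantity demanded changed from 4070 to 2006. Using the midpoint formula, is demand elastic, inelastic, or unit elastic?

Arc ε ≈ -1.401.
|ε| = 1.40 > 1.

elastic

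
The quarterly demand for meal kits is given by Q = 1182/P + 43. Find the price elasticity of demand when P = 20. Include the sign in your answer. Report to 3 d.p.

-0.579

At P = 20, Q = 102.100.
dQ/dP = −1182/P² = -2.955.
ε = (dQ/dP)(P/Q) = (-2.955)(20/102.100).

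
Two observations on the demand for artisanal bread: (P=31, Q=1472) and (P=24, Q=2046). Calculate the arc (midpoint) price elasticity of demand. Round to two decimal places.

-1.28

ΔQ = 2046 − 1472 = 574; ΔP = 24 − 31 = -7.
Midpoints: P̄ = 27.50, Q̄ = 1759.0.
ε = (ΔQ/ΔP)(P̄/Q̄) = (574/-7)(27.50/1759.0).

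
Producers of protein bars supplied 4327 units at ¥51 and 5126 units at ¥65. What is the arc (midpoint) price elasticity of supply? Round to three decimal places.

ΔQ = 5126 − 4327 = 799; ΔP = 65 − 51 = 14.
Midpoints: P̄ = 58.00, Q̄ = 4726.5.
ε_s = (ΔQ/ΔP)(P̄/Q̄) = (799/14)(58.00/4726.5).

0.700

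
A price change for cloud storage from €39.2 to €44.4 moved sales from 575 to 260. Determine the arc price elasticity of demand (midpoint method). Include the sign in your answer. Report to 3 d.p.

-6.065

ΔQ = 260 − 575 = -315; ΔP = 44.4 − 39.2 = 5.2.
Midpoints: P̄ = 41.80, Q̄ = 417.5.
ε = (ΔQ/ΔP)(P̄/Q̄) = (-315/5.2)(41.80/417.5).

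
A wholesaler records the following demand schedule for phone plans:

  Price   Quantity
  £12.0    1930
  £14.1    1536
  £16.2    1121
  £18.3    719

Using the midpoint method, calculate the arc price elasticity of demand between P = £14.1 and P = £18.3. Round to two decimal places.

-2.79

At P = 14.1, Q = 1536; at P = 18.3, Q = 719.
ΔQ = -817, ΔP = 4.2. Midpoints: P̄ = 16.20, Q̄ = 1127.5.
ε = (ΔQ/ΔP)(P̄/Q̄) = (-817/4.2)(16.20/1127.5).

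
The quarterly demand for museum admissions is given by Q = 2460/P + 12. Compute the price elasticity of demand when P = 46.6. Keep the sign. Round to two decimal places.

-0.81

At P = 46.6, Q = 64.790.
dQ/dP = −2460/P² = -1.133.
ε = (dQ/dP)(P/Q) = (-1.133)(46.6/64.790).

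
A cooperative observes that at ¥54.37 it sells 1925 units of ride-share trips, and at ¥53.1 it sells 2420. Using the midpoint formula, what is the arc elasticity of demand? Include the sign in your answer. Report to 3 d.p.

-9.640

ΔQ = 2420 − 1925 = 495; ΔP = 53.1 − 54.37 = -1.27.
Midpoints: P̄ = 53.73, Q̄ = 2172.5.
ε = (ΔQ/ΔP)(P̄/Q̄) = (495/-1.27)(53.73/2172.5).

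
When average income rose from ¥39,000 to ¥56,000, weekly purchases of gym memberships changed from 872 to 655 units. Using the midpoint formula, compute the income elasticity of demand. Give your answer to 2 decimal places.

ΔQ = -217, ΔI = 17000. Midpoints: Ī = 47,500, Q̄ = 763.5.
ε_I = (ΔQ/ΔI)(Ī/Q̄) = (-217/17000)(47500/763.5).

-0.79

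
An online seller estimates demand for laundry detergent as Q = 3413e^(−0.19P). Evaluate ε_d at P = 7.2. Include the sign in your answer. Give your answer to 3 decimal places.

-1.368

At P = 7.2, Q = 869.003.
dQ/dP = −0.19·3413e^(−0.19P) = −0.19Q = -165.111.
ε = (dQ/dP)(P/Q) = (-165.111)(7.2/869.003).
|ε| > 1, so demand is elastic at this price.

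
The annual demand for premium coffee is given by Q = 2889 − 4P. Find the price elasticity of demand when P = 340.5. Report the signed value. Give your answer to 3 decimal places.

-0.892

At P = 340.5, Q = 1527.
dQ/dP = −4.
ε = (dQ/dP)(P/Q) = (-4)(340.5/1527).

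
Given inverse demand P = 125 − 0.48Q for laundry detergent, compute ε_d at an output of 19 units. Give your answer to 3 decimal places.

-12.706

At Q = 19, P = 125 − 0.48(19) = 115.88.
dP/dQ = −0.48, so dQ/dP = 1/(−0.48) = -2.083.
ε = (dQ/dP)(P/Q) = (-2.083)(115.88/19).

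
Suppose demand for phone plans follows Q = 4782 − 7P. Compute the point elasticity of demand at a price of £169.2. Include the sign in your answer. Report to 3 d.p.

-0.329

At P = 169.2, Q = 3597.600.
dQ/dP = −7.
ε = (dQ/dP)(P/Q) = (-7)(169.2/3597.600).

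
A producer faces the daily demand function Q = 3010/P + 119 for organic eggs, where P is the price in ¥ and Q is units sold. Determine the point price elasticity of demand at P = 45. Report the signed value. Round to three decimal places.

-0.360

At P = 45, Q = 185.889.
dQ/dP = −3010/P² = -1.486.
ε = (dQ/dP)(P/Q) = (-1.486)(45/185.889).
|ε| < 1, so demand is inelastic at this price.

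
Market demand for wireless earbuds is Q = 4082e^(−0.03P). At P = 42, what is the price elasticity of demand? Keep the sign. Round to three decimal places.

-1.260

At P = 42, Q = 1157.876.
dQ/dP = −0.03·4082e^(−0.03P) = −0.03Q = -34.736.
ε = (dQ/dP)(P/Q) = (-34.736)(42/1157.876).
|ε| > 1, so demand is elastic at this price.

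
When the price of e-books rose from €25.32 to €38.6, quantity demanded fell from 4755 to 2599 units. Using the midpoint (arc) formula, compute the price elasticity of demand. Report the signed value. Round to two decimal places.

ΔQ = 2599 − 4755 = -2156; ΔP = 38.6 − 25.32 = 13.28.
Midpoints: P̄ = 31.96, Q̄ = 3677.0.
ε = (ΔQ/ΔP)(P̄/Q̄) = (-2156/13.28)(31.96/3677.0).

-1.41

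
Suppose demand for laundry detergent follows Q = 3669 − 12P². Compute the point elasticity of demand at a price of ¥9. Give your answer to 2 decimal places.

-0.72

At P = 9, Q = 2697.
dQ/dP = −24P = -216.
ε = (dQ/dP)(P/Q) = (-216)(9/2697).
|ε| < 1, so demand is inelastic at this price.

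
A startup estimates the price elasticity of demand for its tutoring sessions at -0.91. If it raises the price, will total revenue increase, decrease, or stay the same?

|ε| = 0.91 < 1, so demand is inelastic. A price rise therefore raises total revenue.

increase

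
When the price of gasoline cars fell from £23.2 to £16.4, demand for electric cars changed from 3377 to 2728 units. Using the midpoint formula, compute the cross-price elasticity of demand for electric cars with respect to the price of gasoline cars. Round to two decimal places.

ΔQ_x = 2728 − 3377 = -649; ΔP_y = 16.4 − 23.2 = -6.8.
Midpoints: P̄_y = 19.80, Q̄_x = 3052.5.
ε_xy = (ΔQ_x/ΔP_y)(P̄_y/Q̄_x) = (-649/-6.8)(19.80/3052.5).

0.62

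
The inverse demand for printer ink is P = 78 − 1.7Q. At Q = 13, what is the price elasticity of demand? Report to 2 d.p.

-2.53

At Q = 13, P = 78 − 1.7(13) = 55.90.
dP/dQ = −1.7, so dQ/dP = 1/(−1.7) = -0.588.
ε = (dQ/dP)(P/Q) = (-0.588)(55.90/13).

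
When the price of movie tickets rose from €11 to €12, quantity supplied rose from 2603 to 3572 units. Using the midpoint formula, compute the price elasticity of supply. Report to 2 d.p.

3.61

ΔQ = 3572 − 2603 = 969; ΔP = 12 − 11 = 1.
Midpoints: P̄ = 11.50, Q̄ = 3087.5.
ε_s = (ΔQ/ΔP)(P̄/Q̄) = (969/1)(11.50/3087.5).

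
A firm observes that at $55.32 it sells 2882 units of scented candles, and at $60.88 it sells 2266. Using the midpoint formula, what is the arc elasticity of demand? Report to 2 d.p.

-2.50

ΔQ = 2266 − 2882 = -616; ΔP = 60.88 − 55.32 = 5.56.
Midpoints: P̄ = 58.10, Q̄ = 2574.0.
ε = (ΔQ/ΔP)(P̄/Q̄) = (-616/5.56)(58.10/2574.0).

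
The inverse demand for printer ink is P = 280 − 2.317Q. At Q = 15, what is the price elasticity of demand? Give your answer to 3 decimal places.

At Q = 15, P = 280 − 2.317(15) = 245.25.
dP/dQ = −2.317, so dQ/dP = 1/(−2.317) = -0.432.
ε = (dQ/dP)(P/Q) = (-0.432)(245.25/15).

-7.056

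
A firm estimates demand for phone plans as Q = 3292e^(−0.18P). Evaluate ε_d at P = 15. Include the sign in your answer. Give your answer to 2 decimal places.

At P = 15, Q = 221.241.
dQ/dP = −0.18·3292e^(−0.18P) = −0.18Q = -39.823.
ε = (dQ/dP)(P/Q) = (-39.823)(15/221.241).

-2.70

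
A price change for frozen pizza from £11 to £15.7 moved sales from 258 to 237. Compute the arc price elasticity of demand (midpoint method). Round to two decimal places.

ΔQ = 237 − 258 = -21; ΔP = 15.7 − 11 = 4.7.
Midpoints: P̄ = 13.35, Q̄ = 247.5.
ε = (ΔQ/ΔP)(P̄/Q̄) = (-21/4.7)(13.35/247.5).

-0.24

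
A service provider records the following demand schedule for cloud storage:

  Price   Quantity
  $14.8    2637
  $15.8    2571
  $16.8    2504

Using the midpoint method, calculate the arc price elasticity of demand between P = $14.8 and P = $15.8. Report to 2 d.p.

At P = 14.8, Q = 2637; at P = 15.8, Q = 2571.
ΔQ = -66, ΔP = 1.0. Midpoints: P̄ = 15.30, Q̄ = 2604.0.
ε = (ΔQ/ΔP)(P̄/Q̄) = (-66/1.0)(15.30/2604.0).

-0.39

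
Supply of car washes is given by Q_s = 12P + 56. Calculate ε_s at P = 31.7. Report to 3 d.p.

0.872

At P = 31.7, Q_s = 436.40.
dQ_s/dP = 12.
ε_s = (dQ_s/dP)(P/Q_s) = (12)(31.7/436.40).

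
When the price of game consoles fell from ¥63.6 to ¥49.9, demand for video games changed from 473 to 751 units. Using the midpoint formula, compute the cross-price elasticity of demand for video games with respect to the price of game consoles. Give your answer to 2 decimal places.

-1.88

ΔQ_x = 751 − 473 = 278; ΔP_y = 49.9 − 63.6 = -13.7.
Midpoints: P̄_y = 56.75, Q̄_x = 612.0.
ε_xy = (ΔQ_x/ΔP_y)(P̄_y/Q̄_x) = (278/-13.7)(56.75/612.0).
ε_xy < 0, so the goods are complements.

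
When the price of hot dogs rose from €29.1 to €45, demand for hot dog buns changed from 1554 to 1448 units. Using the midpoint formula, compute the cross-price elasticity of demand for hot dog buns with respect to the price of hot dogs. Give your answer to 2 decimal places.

-0.16

ΔQ_x = 1448 − 1554 = -106; ΔP_y = 45 − 29.1 = 15.9.
Midpoints: P̄_y = 37.05, Q̄_x = 1501.0.
ε_xy = (ΔQ_x/ΔP_y)(P̄_y/Q̄_x) = (-106/15.9)(37.05/1501.0).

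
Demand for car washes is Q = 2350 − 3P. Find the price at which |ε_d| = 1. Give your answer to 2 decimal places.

For linear demand Q = a − bP, ε = −bP/(a − bP). |ε| = 1 when bP = a − bP, i.e. P = a/(2b).
P = 2350/(2·3) = 2350/6 = 391.6667.

391.67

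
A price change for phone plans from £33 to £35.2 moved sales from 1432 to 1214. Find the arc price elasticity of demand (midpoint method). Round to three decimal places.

-2.554

ΔQ = 1214 − 1432 = -218; ΔP = 35.2 − 33 = 2.2.
Midpoints: P̄ = 34.10, Q̄ = 1323.0.
ε = (ΔQ/ΔP)(P̄/Q̄) = (-218/2.2)(34.10/1323.0).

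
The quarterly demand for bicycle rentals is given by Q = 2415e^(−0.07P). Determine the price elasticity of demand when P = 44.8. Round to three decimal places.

-3.136

At P = 44.8, Q = 104.947.
dQ/dP = −0.07·2415e^(−0.07P) = −0.07Q = -7.346.
ε = (dQ/dP)(P/Q) = (-7.346)(44.8/104.947).
|ε| > 1, so demand is elastic at this price.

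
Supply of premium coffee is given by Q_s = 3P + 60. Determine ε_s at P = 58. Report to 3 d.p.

0.744

At P = 58, Q_s = 234.
dQ_s/dP = 3.
ε_s = (dQ_s/dP)(P/Q_s) = (3)(58/234).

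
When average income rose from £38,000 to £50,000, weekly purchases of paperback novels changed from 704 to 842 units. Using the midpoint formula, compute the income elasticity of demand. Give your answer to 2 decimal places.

ΔQ = 138, ΔI = 12000. Midpoints: Ī = 44,000, Q̄ = 773.0.
ε_I = (ΔQ/ΔI)(Ī/Q̄) = (138/12000)(44000/773.0).
ε_I > 0, so the good is normal.

0.65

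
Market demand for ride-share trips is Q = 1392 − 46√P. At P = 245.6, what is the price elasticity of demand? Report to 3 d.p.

-0.537

At P = 245.6, Q = 671.105.
dQ/dP = −46/(2√P) = -1.468.
ε = (dQ/dP)(P/Q) = (-1.468)(245.6/671.105).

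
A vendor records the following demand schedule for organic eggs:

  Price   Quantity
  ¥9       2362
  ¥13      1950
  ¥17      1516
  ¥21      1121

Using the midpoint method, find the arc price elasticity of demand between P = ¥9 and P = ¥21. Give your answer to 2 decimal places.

At P = 9, Q = 2362; at P = 21, Q = 1121.
ΔQ = -1241, ΔP = 12. Midpoints: P̄ = 15.00, Q̄ = 1741.5.
ε = (ΔQ/ΔP)(P̄/Q̄) = (-1241/12)(15.00/1741.5).

-0.89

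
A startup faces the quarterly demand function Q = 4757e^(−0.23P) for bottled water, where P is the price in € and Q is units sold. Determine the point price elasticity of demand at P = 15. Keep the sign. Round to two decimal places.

At P = 15, Q = 151.014.
dQ/dP = −0.23·4757e^(−0.23P) = −0.23Q = -34.733.
ε = (dQ/dP)(P/Q) = (-34.733)(15/151.014).

-3.45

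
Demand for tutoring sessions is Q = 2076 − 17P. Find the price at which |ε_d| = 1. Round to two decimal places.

For linear demand Q = a − bP, ε = −bP/(a − bP). |ε| = 1 when bP = a − bP, i.e. P = a/(2b).
P = 2076/(2·17) = 2076/34 = 61.0588.

61.06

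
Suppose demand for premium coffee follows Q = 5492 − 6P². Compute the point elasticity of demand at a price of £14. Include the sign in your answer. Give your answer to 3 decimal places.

-0.545

At P = 14, Q = 4316.
dQ/dP = −12P = -168.
ε = (dQ/dP)(P/Q) = (-168)(14/4316).
|ε| < 1, so demand is inelastic at this price.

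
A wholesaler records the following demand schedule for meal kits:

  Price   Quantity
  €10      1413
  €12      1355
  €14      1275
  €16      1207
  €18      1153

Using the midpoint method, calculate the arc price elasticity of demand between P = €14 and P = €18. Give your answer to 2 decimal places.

At P = 14, Q = 1275; at P = 18, Q = 1153.
ΔQ = -122, ΔP = 4. Midpoints: P̄ = 16.00, Q̄ = 1214.0.
ε = (ΔQ/ΔP)(P̄/Q̄) = (-122/4)(16.00/1214.0).

-0.40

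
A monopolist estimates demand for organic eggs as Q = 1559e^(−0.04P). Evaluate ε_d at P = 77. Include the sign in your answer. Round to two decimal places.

At P = 77, Q = 71.650.
dQ/dP = −0.04·1559e^(−0.04P) = −0.04Q = -2.866.
ε = (dQ/dP)(P/Q) = (-2.866)(77/71.650).
|ε| > 1, so demand is elastic at this price.

-3.08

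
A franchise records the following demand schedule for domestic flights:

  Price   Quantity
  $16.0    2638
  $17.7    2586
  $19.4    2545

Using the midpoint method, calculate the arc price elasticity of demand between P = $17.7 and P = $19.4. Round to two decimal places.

At P = 17.7, Q = 2586; at P = 19.4, Q = 2545.
ΔQ = -41, ΔP = 1.7. Midpoints: P̄ = 18.55, Q̄ = 2565.5.
ε = (ΔQ/ΔP)(P̄/Q̄) = (-41/1.7)(18.55/2565.5).

-0.17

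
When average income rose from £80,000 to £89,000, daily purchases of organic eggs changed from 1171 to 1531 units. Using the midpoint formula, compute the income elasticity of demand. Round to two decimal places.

2.50

ΔQ = 360, ΔI = 9000. Midpoints: Ī = 84,500, Q̄ = 1351.0.
ε_I = (ΔQ/ΔI)(Ī/Q̄) = (360/9000)(84500/1351.0).
ε_I > 0, so the good is normal.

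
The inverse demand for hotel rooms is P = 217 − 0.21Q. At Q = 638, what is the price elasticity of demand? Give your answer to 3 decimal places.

-0.620

At Q = 638, P = 217 − 0.21(638) = 83.02.
dP/dQ = −0.21, so dQ/dP = 1/(−0.21) = -4.762.
ε = (dQ/dP)(P/Q) = (-4.762)(83.02/638).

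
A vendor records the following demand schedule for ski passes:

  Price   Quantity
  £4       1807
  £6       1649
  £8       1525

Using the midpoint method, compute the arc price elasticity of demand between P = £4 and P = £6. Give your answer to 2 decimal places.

-0.23

At P = 4, Q = 1807; at P = 6, Q = 1649.
ΔQ = -158, ΔP = 2. Midpoints: P̄ = 5.00, Q̄ = 1728.0.
ε = (ΔQ/ΔP)(P̄/Q̄) = (-158/2)(5.00/1728.0).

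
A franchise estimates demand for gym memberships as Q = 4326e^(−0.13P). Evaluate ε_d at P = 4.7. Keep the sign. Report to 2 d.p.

At P = 4.7, Q = 2348.186.
dQ/dP = −0.13·4326e^(−0.13P) = −0.13Q = -305.264.
ε = (dQ/dP)(P/Q) = (-305.264)(4.7/2348.186).

-0.61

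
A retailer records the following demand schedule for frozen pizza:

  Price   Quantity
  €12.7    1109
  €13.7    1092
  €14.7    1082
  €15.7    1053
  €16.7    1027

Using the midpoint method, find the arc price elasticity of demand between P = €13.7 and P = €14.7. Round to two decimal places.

-0.13

At P = 13.7, Q = 1092; at P = 14.7, Q = 1082.
ΔQ = -10, ΔP = 1.0. Midpoints: P̄ = 14.20, Q̄ = 1087.0.
ε = (ΔQ/ΔP)(P̄/Q̄) = (-10/1.0)(14.20/1087.0).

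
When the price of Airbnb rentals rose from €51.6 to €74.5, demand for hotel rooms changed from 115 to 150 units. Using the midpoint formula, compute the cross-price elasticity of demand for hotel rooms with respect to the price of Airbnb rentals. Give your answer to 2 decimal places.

0.73

ΔQ_x = 150 − 115 = 35; ΔP_y = 74.5 − 51.6 = 22.9.
Midpoints: P̄_y = 63.05, Q̄_x = 132.5.
ε_xy = (ΔQ_x/ΔP_y)(P̄_y/Q̄_x) = (35/22.9)(63.05/132.5).
ε_xy > 0, so the goods are substitutes.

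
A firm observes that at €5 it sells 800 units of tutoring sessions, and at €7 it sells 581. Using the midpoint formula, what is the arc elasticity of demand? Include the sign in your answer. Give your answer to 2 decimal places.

-0.95

ΔQ = 581 − 800 = -219; ΔP = 7 − 5 = 2.
Midpoints: P̄ = 6.00, Q̄ = 690.5.
ε = (ΔQ/ΔP)(P̄/Q̄) = (-219/2)(6.00/690.5).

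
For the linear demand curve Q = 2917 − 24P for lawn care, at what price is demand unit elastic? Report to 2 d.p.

For linear demand Q = a − bP, ε = −bP/(a − bP). |ε| = 1 when bP = a − bP, i.e. P = a/(2b).
P = 2917/(2·24) = 2917/48 = 60.7708.

60.77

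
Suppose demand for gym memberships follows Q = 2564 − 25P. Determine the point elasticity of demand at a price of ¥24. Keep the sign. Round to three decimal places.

At P = 24, Q = 1964.
dQ/dP = −25.
ε = (dQ/dP)(P/Q) = (-25)(24/1964).

-0.305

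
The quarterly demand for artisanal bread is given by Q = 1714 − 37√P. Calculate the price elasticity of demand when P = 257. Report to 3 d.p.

At P = 257, Q = 1120.845.
dQ/dP = −37/(2√P) = -1.154.
ε = (dQ/dP)(P/Q) = (-1.154)(257/1120.845).

-0.265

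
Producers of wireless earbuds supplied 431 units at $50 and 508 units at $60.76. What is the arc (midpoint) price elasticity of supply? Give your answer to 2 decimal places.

ΔQ = 508 − 431 = 77; ΔP = 60.76 − 50 = 10.76.
Midpoints: P̄ = 55.38, Q̄ = 469.5.
ε_s = (ΔQ/ΔP)(P̄/Q̄) = (77/10.76)(55.38/469.5).

0.84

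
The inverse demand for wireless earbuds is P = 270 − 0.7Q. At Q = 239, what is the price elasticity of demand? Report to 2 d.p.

-0.61

At Q = 239, P = 270 − 0.7(239) = 102.70.
dP/dQ = −0.7, so dQ/dP = 1/(−0.7) = -1.429.
ε = (dQ/dP)(P/Q) = (-1.429)(102.70/239).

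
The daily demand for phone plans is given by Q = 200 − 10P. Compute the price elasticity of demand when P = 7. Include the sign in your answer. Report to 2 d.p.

At P = 7, Q = 130.
dQ/dP = −10.
ε = (dQ/dP)(P/Q) = (-10)(7/130).

-0.54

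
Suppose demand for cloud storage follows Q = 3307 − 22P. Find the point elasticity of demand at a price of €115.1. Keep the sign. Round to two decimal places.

At P = 115.1, Q = 774.800.
dQ/dP = −22.
ε = (dQ/dP)(P/Q) = (-22)(115.1/774.800).
|ε| > 1, so demand is elastic at this price.

-3.27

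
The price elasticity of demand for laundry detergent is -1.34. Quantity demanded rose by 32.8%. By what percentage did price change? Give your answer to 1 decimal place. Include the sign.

-24.5%

%ΔP ≈ %ΔQ / ε = (32.8%)/(-1.34) = -24.48%.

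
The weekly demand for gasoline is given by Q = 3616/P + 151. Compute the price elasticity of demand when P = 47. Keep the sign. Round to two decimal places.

-0.34

At P = 47, Q = 227.936.
dQ/dP = −3616/P² = -1.637.
ε = (dQ/dP)(P/Q) = (-1.637)(47/227.936).
|ε| < 1, so demand is inelastic at this price.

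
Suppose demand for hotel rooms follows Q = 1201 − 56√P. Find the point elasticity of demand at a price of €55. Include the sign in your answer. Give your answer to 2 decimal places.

At P = 55, Q = 785.693.
dQ/dP = −56/(2√P) = -3.776.
ε = (dQ/dP)(P/Q) = (-3.776)(55/785.693).
|ε| < 1, so demand is inelastic at this price.

-0.26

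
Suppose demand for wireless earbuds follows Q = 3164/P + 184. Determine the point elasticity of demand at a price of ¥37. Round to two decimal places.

-0.32

At P = 37, Q = 269.514.
dQ/dP = −3164/P² = -2.311.
ε = (dQ/dP)(P/Q) = (-2.311)(37/269.514).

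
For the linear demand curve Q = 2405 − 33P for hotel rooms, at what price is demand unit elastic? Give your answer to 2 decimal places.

36.44

For linear demand Q = a − bP, ε = −bP/(a − bP). |ε| = 1 when bP = a − bP, i.e. P = a/(2b).
P = 2405/(2·33) = 2405/66 = 36.4394.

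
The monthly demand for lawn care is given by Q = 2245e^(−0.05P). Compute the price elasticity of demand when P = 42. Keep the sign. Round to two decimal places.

-2.10

At P = 42, Q = 274.915.
dQ/dP = −0.05·2245e^(−0.05P) = −0.05Q = -13.746.
ε = (dQ/dP)(P/Q) = (-13.746)(42/274.915).
|ε| > 1, so demand is elastic at this price.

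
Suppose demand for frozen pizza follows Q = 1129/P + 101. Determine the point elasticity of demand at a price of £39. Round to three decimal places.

-0.223

At P = 39, Q = 129.949.
dQ/dP = −1129/P² = -0.742.
ε = (dQ/dP)(P/Q) = (-0.742)(39/129.949).
|ε| < 1, so demand is inelastic at this price.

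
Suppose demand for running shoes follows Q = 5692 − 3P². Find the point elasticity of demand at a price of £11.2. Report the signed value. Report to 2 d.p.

At P = 11.2, Q = 5315.680.
dQ/dP = −6P = -67.200.
ε = (dQ/dP)(P/Q) = (-67.200)(11.2/5315.680).

-0.14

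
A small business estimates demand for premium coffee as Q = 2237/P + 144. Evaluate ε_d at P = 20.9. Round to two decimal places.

-0.43

At P = 20.9, Q = 251.033.
dQ/dP = −2237/P² = -5.121.
ε = (dQ/dP)(P/Q) = (-5.121)(20.9/251.033).
|ε| < 1, so demand is inelastic at this price.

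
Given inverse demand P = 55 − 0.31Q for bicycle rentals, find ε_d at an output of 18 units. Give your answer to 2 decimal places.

-8.86

At Q = 18, P = 55 − 0.31(18) = 49.42.
dP/dQ = −0.31, so dQ/dP = 1/(−0.31) = -3.226.
ε = (dQ/dP)(P/Q) = (-3.226)(49.42/18).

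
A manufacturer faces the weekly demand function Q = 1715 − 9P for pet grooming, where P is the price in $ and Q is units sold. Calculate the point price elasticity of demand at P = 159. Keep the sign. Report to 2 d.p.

-5.04

At P = 159, Q = 284.
dQ/dP = −9.
ε = (dQ/dP)(P/Q) = (-9)(159/284).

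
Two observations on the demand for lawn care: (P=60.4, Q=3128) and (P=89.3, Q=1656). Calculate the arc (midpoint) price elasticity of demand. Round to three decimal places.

ΔQ = 1656 − 3128 = -1472; ΔP = 89.3 − 60.4 = 28.9.
Midpoints: P̄ = 74.85, Q̄ = 2392.0.
ε = (ΔQ/ΔP)(P̄/Q̄) = (-1472/28.9)(74.85/2392.0).

-1.594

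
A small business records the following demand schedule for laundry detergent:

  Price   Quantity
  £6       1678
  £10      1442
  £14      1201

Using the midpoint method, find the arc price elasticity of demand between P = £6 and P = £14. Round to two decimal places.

At P = 6, Q = 1678; at P = 14, Q = 1201.
ΔQ = -477, ΔP = 8. Midpoints: P̄ = 10.00, Q̄ = 1439.5.
ε = (ΔQ/ΔP)(P̄/Q̄) = (-477/8)(10.00/1439.5).

-0.41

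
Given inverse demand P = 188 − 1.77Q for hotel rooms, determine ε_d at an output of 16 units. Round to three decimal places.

-5.638

At Q = 16, P = 188 − 1.77(16) = 159.68.
dP/dQ = −1.77, so dQ/dP = 1/(−1.77) = -0.565.
ε = (dQ/dP)(P/Q) = (-0.565)(159.68/16).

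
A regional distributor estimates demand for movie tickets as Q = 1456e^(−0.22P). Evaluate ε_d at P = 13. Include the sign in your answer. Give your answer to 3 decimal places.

-2.860

At P = 13, Q = 83.383.
dQ/dP = −0.22·1456e^(−0.22P) = −0.22Q = -18.344.
ε = (dQ/dP)(P/Q) = (-18.344)(13/83.383).
|ε| > 1, so demand is elastic at this price.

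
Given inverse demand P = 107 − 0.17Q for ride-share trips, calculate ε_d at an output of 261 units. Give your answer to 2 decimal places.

-1.41

At Q = 261, P = 107 − 0.17(261) = 62.63.
dP/dQ = −0.17, so dQ/dP = 1/(−0.17) = -5.882.
ε = (dQ/dP)(P/Q) = (-5.882)(62.63/261).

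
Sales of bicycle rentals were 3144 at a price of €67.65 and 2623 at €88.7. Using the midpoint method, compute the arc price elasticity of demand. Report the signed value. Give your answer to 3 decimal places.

-0.671

ΔQ = 2623 − 3144 = -521; ΔP = 88.7 − 67.65 = 21.05.
Midpoints: P̄ = 78.18, Q̄ = 2883.5.
ε = (ΔQ/ΔP)(P̄/Q̄) = (-521/21.05)(78.18/2883.5).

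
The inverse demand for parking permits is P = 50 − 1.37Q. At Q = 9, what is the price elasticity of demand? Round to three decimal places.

At Q = 9, P = 50 − 1.37(9) = 37.67.
dP/dQ = −1.37, so dQ/dP = 1/(−1.37) = -0.730.
ε = (dQ/dP)(P/Q) = (-0.730)(37.67/9).

-3.055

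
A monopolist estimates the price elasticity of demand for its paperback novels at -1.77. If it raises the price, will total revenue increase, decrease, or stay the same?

decrease

|ε| = 1.77 > 1, so demand is elastic. A price rise therefore reduces total revenue.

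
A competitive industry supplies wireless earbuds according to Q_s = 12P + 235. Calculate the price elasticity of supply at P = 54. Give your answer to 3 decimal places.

0.734

At P = 54, Q_s = 883.
dQ_s/dP = 12.
ε_s = (dQ_s/dP)(P/Q_s) = (12)(54/883).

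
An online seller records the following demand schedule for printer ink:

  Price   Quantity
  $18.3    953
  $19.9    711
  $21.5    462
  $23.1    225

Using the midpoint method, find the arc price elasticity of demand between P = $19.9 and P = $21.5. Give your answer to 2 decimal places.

At P = 19.9, Q = 711; at P = 21.5, Q = 462.
ΔQ = -249, ΔP = 1.6. Midpoints: P̄ = 20.70, Q̄ = 586.5.
ε = (ΔQ/ΔP)(P̄/Q̄) = (-249/1.6)(20.70/586.5).

-5.49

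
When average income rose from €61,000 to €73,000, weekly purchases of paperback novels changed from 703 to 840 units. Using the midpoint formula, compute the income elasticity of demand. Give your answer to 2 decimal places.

0.99

ΔQ = 137, ΔI = 12000. Midpoints: Ī = 67,000, Q̄ = 771.5.
ε_I = (ΔQ/ΔI)(Ī/Q̄) = (137/12000)(67000/771.5).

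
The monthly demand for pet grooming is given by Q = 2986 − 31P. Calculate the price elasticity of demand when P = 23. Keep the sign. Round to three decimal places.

-0.314

At P = 23, Q = 2273.
dQ/dP = −31.
ε = (dQ/dP)(P/Q) = (-31)(23/2273).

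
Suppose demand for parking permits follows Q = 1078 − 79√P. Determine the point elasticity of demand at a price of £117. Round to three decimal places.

-1.912

At P = 117, Q = 223.484.
dQ/dP = −79/(2√P) = -3.652.
ε = (dQ/dP)(P/Q) = (-3.652)(117/223.484).
|ε| > 1, so demand is elastic at this price.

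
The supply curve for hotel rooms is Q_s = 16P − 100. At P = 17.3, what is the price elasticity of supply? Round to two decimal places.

At P = 17.3, Q_s = 176.80.
dQ_s/dP = 16.
ε_s = (dQ_s/dP)(P/Q_s) = (16)(17.3/176.80).

1.57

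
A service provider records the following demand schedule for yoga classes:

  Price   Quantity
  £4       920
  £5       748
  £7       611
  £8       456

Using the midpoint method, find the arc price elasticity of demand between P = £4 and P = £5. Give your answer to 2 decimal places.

At P = 4, Q = 920; at P = 5, Q = 748.
ΔQ = -172, ΔP = 1. Midpoints: P̄ = 4.50, Q̄ = 834.0.
ε = (ΔQ/ΔP)(P̄/Q̄) = (-172/1)(4.50/834.0).

-0.93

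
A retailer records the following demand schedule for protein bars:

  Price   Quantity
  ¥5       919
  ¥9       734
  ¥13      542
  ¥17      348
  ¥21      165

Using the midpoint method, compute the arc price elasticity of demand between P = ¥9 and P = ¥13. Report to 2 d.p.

At P = 9, Q = 734; at P = 13, Q = 542.
ΔQ = -192, ΔP = 4. Midpoints: P̄ = 11.00, Q̄ = 638.0.
ε = (ΔQ/ΔP)(P̄/Q̄) = (-192/4)(11.00/638.0).

-0.83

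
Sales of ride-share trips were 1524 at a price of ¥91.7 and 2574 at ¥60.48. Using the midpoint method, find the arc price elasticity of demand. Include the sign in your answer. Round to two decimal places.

ΔQ = 2574 − 1524 = 1050; ΔP = 60.48 − 91.7 = -31.22.
Midpoints: P̄ = 76.09, Q̄ = 2049.0.
ε = (ΔQ/ΔP)(P̄/Q̄) = (1050/-31.22)(76.09/2049.0).

-1.25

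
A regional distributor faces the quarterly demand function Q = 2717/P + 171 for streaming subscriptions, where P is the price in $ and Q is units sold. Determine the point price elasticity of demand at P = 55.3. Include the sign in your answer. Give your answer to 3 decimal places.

-0.223

At P = 55.3, Q = 220.132.
dQ/dP = −2717/P² = -0.888.
ε = (dQ/dP)(P/Q) = (-0.888)(55.3/220.132).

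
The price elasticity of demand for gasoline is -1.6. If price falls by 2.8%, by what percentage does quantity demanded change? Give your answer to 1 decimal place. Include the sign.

4.5%

%ΔQ ≈ ε × %ΔP = (-1.6)(-2.8%) = 4.48%.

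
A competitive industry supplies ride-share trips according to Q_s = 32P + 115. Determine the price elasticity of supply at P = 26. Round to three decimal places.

0.879

At P = 26, Q_s = 947.
dQ_s/dP = 32.
ε_s = (dQ_s/dP)(P/Q_s) = (32)(26/947).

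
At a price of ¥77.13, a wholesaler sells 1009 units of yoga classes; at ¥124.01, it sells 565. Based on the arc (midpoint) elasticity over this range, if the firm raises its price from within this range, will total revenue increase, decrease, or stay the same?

decrease

Arc ε = (-444/46.88)(100.57/787.0) ≈ -1.210.
|ε| = 1.21 > 1, so demand is elastic. A price rise therefore reduces total revenue.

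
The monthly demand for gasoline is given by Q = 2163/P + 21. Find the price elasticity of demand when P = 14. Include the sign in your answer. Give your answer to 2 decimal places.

At P = 14, Q = 175.500.
dQ/dP = −2163/P² = -11.036.
ε = (dQ/dP)(P/Q) = (-11.036)(14/175.500).

-0.88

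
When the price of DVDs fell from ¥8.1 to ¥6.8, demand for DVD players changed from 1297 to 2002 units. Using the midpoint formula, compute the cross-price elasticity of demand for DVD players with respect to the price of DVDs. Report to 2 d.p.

-2.45

ΔQ_x = 2002 − 1297 = 705; ΔP_y = 6.8 − 8.1 = -1.3.
Midpoints: P̄_y = 7.45, Q̄_x = 1649.5.
ε_xy = (ΔQ_x/ΔP_y)(P̄_y/Q̄_x) = (705/-1.3)(7.45/1649.5).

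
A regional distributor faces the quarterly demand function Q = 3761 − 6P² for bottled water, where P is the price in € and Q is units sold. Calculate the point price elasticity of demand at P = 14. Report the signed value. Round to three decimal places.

At P = 14, Q = 2585.
dQ/dP = −12P = -168.
ε = (dQ/dP)(P/Q) = (-168)(14/2585).
|ε| < 1, so demand is inelastic at this price.

-0.910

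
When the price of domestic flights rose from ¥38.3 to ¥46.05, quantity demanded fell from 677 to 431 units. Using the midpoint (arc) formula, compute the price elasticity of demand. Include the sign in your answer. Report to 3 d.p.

-2.416

ΔQ = 431 − 677 = -246; ΔP = 46.05 − 38.3 = 7.75.
Midpoints: P̄ = 42.17, Q̄ = 554.0.
ε = (ΔQ/ΔP)(P̄/Q̄) = (-246/7.75)(42.17/554.0).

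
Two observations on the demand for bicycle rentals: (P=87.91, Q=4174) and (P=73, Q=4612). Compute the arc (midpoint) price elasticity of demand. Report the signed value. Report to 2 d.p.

ΔQ = 4612 − 4174 = 438; ΔP = 73 − 87.91 = -14.91.
Midpoints: P̄ = 80.45, Q̄ = 4393.0.
ε = (ΔQ/ΔP)(P̄/Q̄) = (438/-14.91)(80.45/4393.0).

-0.54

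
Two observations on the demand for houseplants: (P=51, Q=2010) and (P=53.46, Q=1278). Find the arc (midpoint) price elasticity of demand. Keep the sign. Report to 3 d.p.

ΔQ = 1278 − 2010 = -732; ΔP = 53.46 − 51 = 2.46.
Midpoints: P̄ = 52.23, Q̄ = 1644.0.
ε = (ΔQ/ΔP)(P̄/Q̄) = (-732/2.46)(52.23/1644.0).

-9.454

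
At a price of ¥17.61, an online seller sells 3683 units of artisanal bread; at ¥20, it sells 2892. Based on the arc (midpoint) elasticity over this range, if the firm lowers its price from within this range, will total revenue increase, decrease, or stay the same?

increase

Arc ε = (-791/2.39)(18.80/3287.5) ≈ -1.893.
|ε| = 1.89 > 1, so demand is elastic. A price cut therefore raises total revenue.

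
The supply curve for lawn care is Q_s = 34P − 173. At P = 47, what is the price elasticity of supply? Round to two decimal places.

1.12

At P = 47, Q_s = 1425.
dQ_s/dP = 34.
ε_s = (dQ_s/dP)(P/Q_s) = (34)(47/1425).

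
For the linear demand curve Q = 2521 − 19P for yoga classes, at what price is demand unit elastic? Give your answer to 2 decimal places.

66.34

For linear demand Q = a − bP, ε = −bP/(a − bP). |ε| = 1 when bP = a − bP, i.e. P = a/(2b).
P = 2521/(2·19) = 2521/38 = 66.3421.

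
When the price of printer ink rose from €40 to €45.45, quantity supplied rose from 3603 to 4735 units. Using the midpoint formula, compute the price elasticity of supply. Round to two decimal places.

ΔQ = 4735 − 3603 = 1132; ΔP = 45.45 − 40 = 5.45.
Midpoints: P̄ = 42.73, Q̄ = 4169.0.
ε_s = (ΔQ/ΔP)(P̄/Q̄) = (1132/5.45)(42.73/4169.0).

2.13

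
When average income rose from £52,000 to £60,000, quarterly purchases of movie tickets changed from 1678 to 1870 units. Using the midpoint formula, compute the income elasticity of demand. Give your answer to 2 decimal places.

0.76

ΔQ = 192, ΔI = 8000. Midpoints: Ī = 56,000, Q̄ = 1774.0.
ε_I = (ΔQ/ΔI)(Ī/Q̄) = (192/8000)(56000/1774.0).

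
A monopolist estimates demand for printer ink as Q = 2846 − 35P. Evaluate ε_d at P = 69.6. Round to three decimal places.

-5.941

At P = 69.6, Q = 410.
dQ/dP = −35.
ε = (dQ/dP)(P/Q) = (-35)(69.6/410).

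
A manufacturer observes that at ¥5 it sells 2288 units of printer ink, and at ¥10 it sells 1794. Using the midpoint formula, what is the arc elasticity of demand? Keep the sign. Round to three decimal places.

-0.363

ΔQ = 1794 − 2288 = -494; ΔP = 10 − 5 = 5.
Midpoints: P̄ = 7.50, Q̄ = 2041.0.
ε = (ΔQ/ΔP)(P̄/Q̄) = (-494/5)(7.50/2041.0).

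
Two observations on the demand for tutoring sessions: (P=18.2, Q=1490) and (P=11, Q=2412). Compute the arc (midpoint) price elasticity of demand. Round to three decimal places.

ΔQ = 2412 − 1490 = 922; ΔP = 11 − 18.2 = -7.2.
Midpoints: P̄ = 14.60, Q̄ = 1951.0.
ε = (ΔQ/ΔP)(P̄/Q̄) = (922/-7.2)(14.60/1951.0).

-0.958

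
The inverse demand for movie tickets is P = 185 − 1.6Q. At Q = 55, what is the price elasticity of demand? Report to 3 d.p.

-1.102

At Q = 55, P = 185 − 1.6(55) = 97.00.
dP/dQ = −1.6, so dQ/dP = 1/(−1.6) = -0.625.
ε = (dQ/dP)(P/Q) = (-0.625)(97.00/55).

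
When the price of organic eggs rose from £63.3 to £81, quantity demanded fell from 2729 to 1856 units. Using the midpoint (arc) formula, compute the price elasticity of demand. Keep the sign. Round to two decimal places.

-1.55

ΔQ = 1856 − 2729 = -873; ΔP = 81 − 63.3 = 17.7.
Midpoints: P̄ = 72.15, Q̄ = 2292.5.
ε = (ΔQ/ΔP)(P̄/Q̄) = (-873/17.7)(72.15/2292.5).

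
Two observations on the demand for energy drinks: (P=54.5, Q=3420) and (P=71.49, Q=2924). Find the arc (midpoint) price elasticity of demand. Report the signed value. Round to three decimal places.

ΔQ = 2924 − 3420 = -496; ΔP = 71.49 − 54.5 = 16.99.
Midpoints: P̄ = 62.99, Q̄ = 3172.0.
ε = (ΔQ/ΔP)(P̄/Q̄) = (-496/16.99)(62.99/3172.0).

-0.580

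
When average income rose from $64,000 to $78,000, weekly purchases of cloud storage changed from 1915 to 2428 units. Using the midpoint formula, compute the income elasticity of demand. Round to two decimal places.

1.20

ΔQ = 513, ΔI = 14000. Midpoints: Ī = 71,000, Q̄ = 2171.5.
ε_I = (ΔQ/ΔI)(Ī/Q̄) = (513/14000)(71000/2171.5).
ε_I > 0, so the good is normal.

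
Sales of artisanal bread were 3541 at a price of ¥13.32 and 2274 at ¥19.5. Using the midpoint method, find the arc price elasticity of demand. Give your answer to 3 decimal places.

ΔQ = 2274 − 3541 = -1267; ΔP = 19.5 − 13.32 = 6.18.
Midpoints: P̄ = 16.41, Q̄ = 2907.5.
ε = (ΔQ/ΔP)(P̄/Q̄) = (-1267/6.18)(16.41/2907.5).

-1.157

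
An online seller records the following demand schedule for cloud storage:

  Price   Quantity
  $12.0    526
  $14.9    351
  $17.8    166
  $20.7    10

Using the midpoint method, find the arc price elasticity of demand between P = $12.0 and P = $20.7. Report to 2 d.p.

At P = 12.0, Q = 526; at P = 20.7, Q = 10.
ΔQ = -516, ΔP = 8.7. Midpoints: P̄ = 16.35, Q̄ = 268.0.
ε = (ΔQ/ΔP)(P̄/Q̄) = (-516/8.7)(16.35/268.0).

-3.62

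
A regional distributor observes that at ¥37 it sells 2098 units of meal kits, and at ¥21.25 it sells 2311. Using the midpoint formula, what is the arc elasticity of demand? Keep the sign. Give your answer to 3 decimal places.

ΔQ = 2311 − 2098 = 213; ΔP = 21.25 − 37 = -15.75.
Midpoints: P̄ = 29.12, Q̄ = 2204.5.
ε = (ΔQ/ΔP)(P̄/Q̄) = (213/-15.75)(29.12/2204.5).

-0.179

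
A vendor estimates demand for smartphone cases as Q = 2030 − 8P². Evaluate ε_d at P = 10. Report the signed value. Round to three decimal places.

-1.301

At P = 10, Q = 1230.
dQ/dP = −16P = -160.
ε = (dQ/dP)(P/Q) = (-160)(10/1230).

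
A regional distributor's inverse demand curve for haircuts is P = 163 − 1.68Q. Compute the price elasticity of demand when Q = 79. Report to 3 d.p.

-0.228

At Q = 79, P = 163 − 1.68(79) = 30.28.
dP/dQ = −1.68, so dQ/dP = 1/(−1.68) = -0.595.
ε = (dQ/dP)(P/Q) = (-0.595)(30.28/79).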